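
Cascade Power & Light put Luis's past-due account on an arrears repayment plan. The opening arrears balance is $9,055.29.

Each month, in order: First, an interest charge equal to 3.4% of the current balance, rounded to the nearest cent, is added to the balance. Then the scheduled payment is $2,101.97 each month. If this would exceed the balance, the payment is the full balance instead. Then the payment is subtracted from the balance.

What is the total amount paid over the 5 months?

Month 1: opening $9,055.29; interest $307.88 → $9,363.17; payment $2,101.97; balance $7,261.20
Month 2: opening $7,261.20; interest $246.88 → $7,508.08; payment $2,101.97; balance $5,406.11
Month 3: opening $5,406.11; interest $183.81 → $5,589.92; payment $2,101.97; balance $3,487.95
Month 4: opening $3,487.95; interest $118.59 → $3,606.54; payment $2,101.97; balance $1,504.57
Month 5: opening $1,504.57; interest $51.16 → $1,555.73; payment $1,555.73; balance $0.00
Total paid: $9,963.61

$9,963.61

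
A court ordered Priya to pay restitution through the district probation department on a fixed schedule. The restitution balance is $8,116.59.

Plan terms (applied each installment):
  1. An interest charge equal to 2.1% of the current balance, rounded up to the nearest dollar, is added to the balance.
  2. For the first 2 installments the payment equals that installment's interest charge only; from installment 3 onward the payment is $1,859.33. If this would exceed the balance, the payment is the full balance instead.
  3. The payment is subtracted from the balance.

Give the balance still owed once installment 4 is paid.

$4,703.93

Installment 1: opening $8,116.59; interest $171.00 → $8,287.59; payment $171.00; balance $8,116.59
Installment 2: opening $8,116.59; interest $171.00 → $8,287.59; payment $171.00; balance $8,116.59
Installment 3: opening $8,116.59; interest $171.00 → $8,287.59; payment $1,859.33; balance $6,428.26
Installment 4: opening $6,428.26; interest $135.00 → $6,563.26; payment $1,859.33; balance $4,703.93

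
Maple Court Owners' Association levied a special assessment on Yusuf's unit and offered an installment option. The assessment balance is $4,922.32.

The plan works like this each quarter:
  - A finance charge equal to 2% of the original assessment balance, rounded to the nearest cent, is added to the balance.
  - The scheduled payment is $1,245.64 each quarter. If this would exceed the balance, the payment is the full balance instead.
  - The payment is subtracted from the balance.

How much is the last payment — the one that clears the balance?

Quarter 1: opening $4,922.32; interest $98.45 → $5,020.77; payment $1,245.64; balance $3,775.13
Quarter 2: opening $3,775.13; interest $98.45 → $3,873.58; payment $1,245.64; balance $2,627.94
Quarter 3: opening $2,627.94; interest $98.45 → $2,726.39; payment $1,245.64; balance $1,480.75
Quarter 4: opening $1,480.75; interest $98.45 → $1,579.20; payment $1,245.64; balance $333.56
Quarter 5: opening $333.56; interest $98.45 → $432.01; payment $432.01; balance $0.00

$432.01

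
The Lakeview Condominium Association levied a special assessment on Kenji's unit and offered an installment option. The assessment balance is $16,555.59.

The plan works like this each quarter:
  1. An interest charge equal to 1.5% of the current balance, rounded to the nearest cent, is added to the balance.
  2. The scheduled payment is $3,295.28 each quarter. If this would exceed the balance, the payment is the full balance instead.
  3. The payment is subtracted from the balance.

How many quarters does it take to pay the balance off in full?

Quarter 1: $16,555.59 +$248.33 interest = $16,803.92; pay $3,295.28 → $13,508.64
Quarter 2: $13,508.64 +$202.63 interest = $13,711.27; pay $3,295.28 → $10,415.99
Quarter 3: $10,415.99 +$156.24 interest = $10,572.23; pay $3,295.28 → $7,276.95
Quarter 4: $7,276.95 +$109.15 interest = $7,386.10; pay $3,295.28 → $4,090.82
Quarter 5: $4,090.82 +$61.36 interest = $4,152.18; pay $3,295.28 → $856.90
Quarter 6: $856.90 +$12.85 interest = $869.75; pay $869.75 → $0.00
Balance reaches $0.00 in quarter 6.

6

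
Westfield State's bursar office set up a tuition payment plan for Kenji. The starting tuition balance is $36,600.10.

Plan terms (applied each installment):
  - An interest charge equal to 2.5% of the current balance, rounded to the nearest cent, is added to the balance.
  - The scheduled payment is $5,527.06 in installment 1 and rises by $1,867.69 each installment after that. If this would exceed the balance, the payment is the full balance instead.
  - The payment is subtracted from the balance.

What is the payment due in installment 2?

$7,394.75

# | Opening | Interest | Payment | End bal
1 | $36,600.10 | $915.00 | $5,527.06 | $31,988.04
2 | $31,988.04 | $799.70 | $7,394.75 | $25,392.99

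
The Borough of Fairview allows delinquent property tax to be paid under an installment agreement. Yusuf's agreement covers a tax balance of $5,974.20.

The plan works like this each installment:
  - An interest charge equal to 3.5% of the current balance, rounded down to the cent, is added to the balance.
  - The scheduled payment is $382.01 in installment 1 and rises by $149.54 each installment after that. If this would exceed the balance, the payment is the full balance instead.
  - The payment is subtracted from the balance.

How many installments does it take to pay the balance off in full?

# | Opening | Interest | Payment | End bal
1 | $5,974.20 | $209.09 | $382.01 | $5,801.28
2 | $5,801.28 | $203.04 | $531.55 | $5,472.77
3 | $5,472.77 | $191.54 | $681.09 | $4,983.22
4 | $4,983.22 | $174.41 | $830.63 | $4,327.00
5 | $4,327.00 | $151.44 | $980.17 | $3,498.27
6 | $3,498.27 | $122.43 | $1,129.71 | $2,490.99
7 | $2,490.99 | $87.18 | $1,279.25 | $1,298.92
8 | $1,298.92 | $45.46 | $1,344.38 | $0.00
Balance reaches $0.00 in installment 8.

8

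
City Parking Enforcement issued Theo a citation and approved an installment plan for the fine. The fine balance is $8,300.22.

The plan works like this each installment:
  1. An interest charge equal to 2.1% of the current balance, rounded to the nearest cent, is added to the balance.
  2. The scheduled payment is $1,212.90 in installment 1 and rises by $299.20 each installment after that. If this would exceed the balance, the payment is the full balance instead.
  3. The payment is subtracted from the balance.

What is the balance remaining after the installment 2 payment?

Installment 1: opening $8,300.22; interest $174.30 → $8,474.52; payment $1,212.90; balance $7,261.62
Installment 2: opening $7,261.62; interest $152.49 → $7,414.11; payment $1,512.10; balance $5,902.01

$5,902.01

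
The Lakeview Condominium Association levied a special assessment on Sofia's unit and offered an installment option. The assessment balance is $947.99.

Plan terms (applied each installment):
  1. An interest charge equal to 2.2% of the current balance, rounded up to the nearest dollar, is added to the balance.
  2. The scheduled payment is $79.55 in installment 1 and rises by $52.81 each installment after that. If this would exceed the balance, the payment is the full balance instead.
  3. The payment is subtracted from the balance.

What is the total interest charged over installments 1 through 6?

# | Opening | Interest | Payment | End bal
1 | $947.99 | $21.00 | $79.55 | $889.44
2 | $889.44 | $20.00 | $132.36 | $777.08
3 | $777.08 | $18.00 | $185.17 | $609.91
4 | $609.91 | $14.00 | $237.98 | $385.93
5 | $385.93 | $9.00 | $290.79 | $104.14
6 | $104.14 | $3.00 | $107.14 | $0.00
Total interest: $21.00 + $20.00 + $18.00 + $14.00 + $9.00 + $3.00 = $85.00

$85.00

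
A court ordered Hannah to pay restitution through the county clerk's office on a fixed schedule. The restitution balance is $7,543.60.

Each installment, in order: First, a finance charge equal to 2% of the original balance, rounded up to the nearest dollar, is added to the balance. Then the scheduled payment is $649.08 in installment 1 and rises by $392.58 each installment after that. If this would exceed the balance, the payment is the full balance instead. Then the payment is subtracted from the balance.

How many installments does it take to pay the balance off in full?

6

Installment 1: $7,543.60 +$151.00 interest = $7,694.60; pay $649.08 → $7,045.52
Installment 2: $7,045.52 +$151.00 interest = $7,196.52; pay $1,041.66 → $6,154.86
Installment 3: $6,154.86 +$151.00 interest = $6,305.86; pay $1,434.24 → $4,871.62
Installment 4: $4,871.62 +$151.00 interest = $5,022.62; pay $1,826.82 → $3,195.80
Installment 5: $3,195.80 +$151.00 interest = $3,346.80; pay $2,219.40 → $1,127.40
Installment 6: $1,127.40 +$151.00 interest = $1,278.40; pay $1,278.40 → $0.00
Balance reaches $0.00 in installment 6.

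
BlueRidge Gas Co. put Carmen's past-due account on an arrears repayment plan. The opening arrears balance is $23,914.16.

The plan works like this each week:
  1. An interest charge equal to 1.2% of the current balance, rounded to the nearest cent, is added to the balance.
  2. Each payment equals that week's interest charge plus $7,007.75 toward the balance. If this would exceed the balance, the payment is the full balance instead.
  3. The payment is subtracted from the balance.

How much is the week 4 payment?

Week 1: $23,914.16 +$286.97 interest = $24,201.13; pay $7,294.72 → $16,906.41
Week 2: $16,906.41 +$202.88 interest = $17,109.29; pay $7,210.63 → $9,898.66
Week 3: $9,898.66 +$118.78 interest = $10,017.44; pay $7,126.53 → $2,890.91
Week 4: $2,890.91 +$34.69 interest = $2,925.60; pay $2,925.60 → $0.00

$2,925.60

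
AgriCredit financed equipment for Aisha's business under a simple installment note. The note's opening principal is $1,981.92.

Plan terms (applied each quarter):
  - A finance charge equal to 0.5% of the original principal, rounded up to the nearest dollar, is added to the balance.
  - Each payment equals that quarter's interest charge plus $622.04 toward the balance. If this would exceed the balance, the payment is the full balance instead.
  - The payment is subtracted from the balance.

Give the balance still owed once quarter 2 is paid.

# | Opening | Interest | Payment | End bal
1 | $1,981.92 | $10.00 | $632.04 | $1,359.88
2 | $1,359.88 | $10.00 | $632.04 | $737.84

$737.84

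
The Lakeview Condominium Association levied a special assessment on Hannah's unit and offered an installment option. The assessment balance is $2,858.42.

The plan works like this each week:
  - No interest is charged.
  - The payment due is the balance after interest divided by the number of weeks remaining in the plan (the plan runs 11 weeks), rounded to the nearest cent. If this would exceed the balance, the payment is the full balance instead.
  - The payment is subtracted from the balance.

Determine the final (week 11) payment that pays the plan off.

Week 1: $2,858.42 − $259.86 → $2,598.56
Week 2: $2,598.56 − $259.86 → $2,338.70
Week 3: $2,338.70 − $259.86 → $2,078.84
Week 4: $2,078.84 − $259.86 → $1,818.98
Week 5: $1,818.98 − $259.85 → $1,559.13
Week 6: $1,559.13 − $259.86 → $1,299.27
Week 7: $1,299.27 − $259.85 → $1,039.42
Week 8: $1,039.42 − $259.86 → $779.56
Week 9: $779.56 − $259.85 → $519.71
Week 10: $519.71 − $259.86 → $259.85
Week 11: $259.85 − $259.85 → $0.00

$259.85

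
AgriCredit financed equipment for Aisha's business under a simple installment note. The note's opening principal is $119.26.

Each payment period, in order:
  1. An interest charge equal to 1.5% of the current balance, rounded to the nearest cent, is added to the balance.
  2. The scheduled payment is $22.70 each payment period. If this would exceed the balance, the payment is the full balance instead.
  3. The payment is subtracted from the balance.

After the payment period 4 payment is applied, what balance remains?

$33.72

Payment period 1: opening $119.26; interest $1.79 → $121.05; payment $22.70; balance $98.35
Payment period 2: opening $98.35; interest $1.48 → $99.83; payment $22.70; balance $77.13
Payment period 3: opening $77.13; interest $1.16 → $78.29; payment $22.70; balance $55.59
Payment period 4: opening $55.59; interest $0.83 → $56.42; payment $22.70; balance $33.72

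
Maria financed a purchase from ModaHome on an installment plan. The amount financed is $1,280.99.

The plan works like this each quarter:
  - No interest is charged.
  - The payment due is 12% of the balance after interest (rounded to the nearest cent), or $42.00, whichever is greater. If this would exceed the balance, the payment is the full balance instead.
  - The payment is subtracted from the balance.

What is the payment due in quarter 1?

Quarter 1: opening $1,280.99; payment $153.72; balance $1,127.27

$153.72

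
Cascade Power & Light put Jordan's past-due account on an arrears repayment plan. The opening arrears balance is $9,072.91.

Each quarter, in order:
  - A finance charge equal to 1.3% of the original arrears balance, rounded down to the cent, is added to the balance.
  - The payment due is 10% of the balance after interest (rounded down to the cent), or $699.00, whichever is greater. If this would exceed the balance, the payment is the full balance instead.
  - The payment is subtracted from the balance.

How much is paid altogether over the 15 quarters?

$10,842.01

# | Opening | Interest | Payment | End bal
1 | $9,072.91 | $117.94 | $919.08 | $8,271.77
2 | $8,271.77 | $117.94 | $838.97 | $7,550.74
3 | $7,550.74 | $117.94 | $766.86 | $6,901.82
4 | $6,901.82 | $117.94 | $701.97 | $6,317.79
5 | $6,317.79 | $117.94 | $699.00 | $5,736.73
6 | $5,736.73 | $117.94 | $699.00 | $5,155.67
7 | $5,155.67 | $117.94 | $699.00 | $4,574.61
8 | $4,574.61 | $117.94 | $699.00 | $3,993.55
9 | $3,993.55 | $117.94 | $699.00 | $3,412.49
10 | $3,412.49 | $117.94 | $699.00 | $2,831.43
11 | $2,831.43 | $117.94 | $699.00 | $2,250.37
12 | $2,250.37 | $117.94 | $699.00 | $1,669.31
13 | $1,669.31 | $117.94 | $699.00 | $1,088.25
14 | $1,088.25 | $117.94 | $699.00 | $507.19
15 | $507.19 | $117.94 | $625.13 | $0.00
Total paid: $10,842.01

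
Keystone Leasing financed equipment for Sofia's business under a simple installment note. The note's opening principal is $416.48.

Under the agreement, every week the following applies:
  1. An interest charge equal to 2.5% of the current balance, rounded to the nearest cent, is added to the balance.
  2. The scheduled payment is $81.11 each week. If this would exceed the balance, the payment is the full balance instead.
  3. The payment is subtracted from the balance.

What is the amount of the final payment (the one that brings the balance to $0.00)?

Week 1: opening $416.48; interest $10.41 → $426.89; payment $81.11; balance $345.78
Week 2: opening $345.78; interest $8.64 → $354.42; payment $81.11; balance $273.31
Week 3: opening $273.31; interest $6.83 → $280.14; payment $81.11; balance $199.03
Week 4: opening $199.03; interest $4.98 → $204.01; payment $81.11; balance $122.90
Week 5: opening $122.90; interest $3.07 → $125.97; payment $81.11; balance $44.86
Week 6: opening $44.86; interest $1.12 → $45.98; payment $45.98; balance $0.00

$45.98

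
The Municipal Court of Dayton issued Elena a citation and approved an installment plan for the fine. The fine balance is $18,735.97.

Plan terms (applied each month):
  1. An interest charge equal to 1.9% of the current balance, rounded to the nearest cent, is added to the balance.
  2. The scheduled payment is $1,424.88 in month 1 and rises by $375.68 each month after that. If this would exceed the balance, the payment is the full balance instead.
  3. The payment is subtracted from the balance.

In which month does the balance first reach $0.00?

Month 1: $18,735.97 +$355.98 interest = $19,091.95; pay $1,424.88 → $17,667.07
Month 2: $17,667.07 +$335.67 interest = $18,002.74; pay $1,800.56 → $16,202.18
Month 3: $16,202.18 +$307.84 interest = $16,510.02; pay $2,176.24 → $14,333.78
Month 4: $14,333.78 +$272.34 interest = $14,606.12; pay $2,551.92 → $12,054.20
Month 5: $12,054.20 +$229.03 interest = $12,283.23; pay $2,927.60 → $9,355.63
Month 6: $9,355.63 +$177.76 interest = $9,533.39; pay $3,303.28 → $6,230.11
Month 7: $6,230.11 +$118.37 interest = $6,348.48; pay $3,678.96 → $2,669.52
Month 8: $2,669.52 +$50.72 interest = $2,720.24; pay $2,720.24 → $0.00
Balance reaches $0.00 in month 8.

8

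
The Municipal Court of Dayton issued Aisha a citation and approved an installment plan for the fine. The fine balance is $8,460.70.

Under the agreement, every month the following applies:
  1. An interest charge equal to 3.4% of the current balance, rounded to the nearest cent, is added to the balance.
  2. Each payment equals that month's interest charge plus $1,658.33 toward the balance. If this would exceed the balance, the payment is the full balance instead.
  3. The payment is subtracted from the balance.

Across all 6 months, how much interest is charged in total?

Month 1: $8,460.70 +$287.66 interest = $8,748.36; pay $1,945.99 → $6,802.37
Month 2: $6,802.37 +$231.28 interest = $7,033.65; pay $1,889.61 → $5,144.04
Month 3: $5,144.04 +$174.90 interest = $5,318.94; pay $1,833.23 → $3,485.71
Month 4: $3,485.71 +$118.51 interest = $3,604.22; pay $1,776.84 → $1,827.38
Month 5: $1,827.38 +$62.13 interest = $1,889.51; pay $1,720.46 → $169.05
Month 6: $169.05 +$5.75 interest = $174.80; pay $174.80 → $0.00
Total interest: $287.66 + $231.28 + $174.90 + $118.51 + $62.13 + $5.75 = $880.23

$880.23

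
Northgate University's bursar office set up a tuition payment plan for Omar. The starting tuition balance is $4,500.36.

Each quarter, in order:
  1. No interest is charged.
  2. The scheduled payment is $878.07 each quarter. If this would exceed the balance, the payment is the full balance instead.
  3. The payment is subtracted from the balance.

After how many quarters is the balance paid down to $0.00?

Quarter 1: opening $4,500.36; payment $878.07; balance $3,622.29
Quarter 2: opening $3,622.29; payment $878.07; balance $2,744.22
Quarter 3: opening $2,744.22; payment $878.07; balance $1,866.15
Quarter 4: opening $1,866.15; payment $878.07; balance $988.08
Quarter 5: opening $988.08; payment $878.07; balance $110.01
Quarter 6: opening $110.01; payment $110.01; balance $0.00
Balance reaches $0.00 in quarter 6.

6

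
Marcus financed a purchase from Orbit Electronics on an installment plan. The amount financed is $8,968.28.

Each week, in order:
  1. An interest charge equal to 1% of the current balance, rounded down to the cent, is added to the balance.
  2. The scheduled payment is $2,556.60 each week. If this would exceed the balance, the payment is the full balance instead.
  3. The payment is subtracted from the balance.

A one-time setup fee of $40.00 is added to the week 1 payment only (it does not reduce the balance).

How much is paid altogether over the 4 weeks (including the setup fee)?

$9,217.99

Week 1: opening $8,968.28; interest $89.68 → $9,057.96; payment $2,556.60 (+ $40.00 fee); balance $6,501.36
Week 2: opening $6,501.36; interest $65.01 → $6,566.37; payment $2,556.60; balance $4,009.77
Week 3: opening $4,009.77; interest $40.09 → $4,049.86; payment $2,556.60; balance $1,493.26
Week 4: opening $1,493.26; interest $14.93 → $1,508.19; payment $1,508.19; balance $0.00
Total paid: $9,217.99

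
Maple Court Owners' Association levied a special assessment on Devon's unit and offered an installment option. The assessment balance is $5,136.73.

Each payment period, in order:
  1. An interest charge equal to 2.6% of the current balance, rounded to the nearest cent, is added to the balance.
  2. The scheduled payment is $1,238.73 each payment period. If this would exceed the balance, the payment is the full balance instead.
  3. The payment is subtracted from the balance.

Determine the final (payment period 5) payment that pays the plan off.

Payment period 1: opening $5,136.73; interest $133.55 → $5,270.28; payment $1,238.73; balance $4,031.55
Payment period 2: opening $4,031.55; interest $104.82 → $4,136.37; payment $1,238.73; balance $2,897.64
Payment period 3: opening $2,897.64; interest $75.34 → $2,972.98; payment $1,238.73; balance $1,734.25
Payment period 4: opening $1,734.25; interest $45.09 → $1,779.34; payment $1,238.73; balance $540.61
Payment period 5: opening $540.61; interest $14.06 → $554.67; payment $554.67; balance $0.00

$554.67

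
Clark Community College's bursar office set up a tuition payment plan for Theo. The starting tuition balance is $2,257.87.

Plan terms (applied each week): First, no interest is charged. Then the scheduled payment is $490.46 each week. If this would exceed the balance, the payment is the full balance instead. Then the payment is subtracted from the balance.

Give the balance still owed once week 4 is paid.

$296.03

Week 1: $2,257.87 − $490.46 → $1,767.41
Week 2: $1,767.41 − $490.46 → $1,276.95
Week 3: $1,276.95 − $490.46 → $786.49
Week 4: $786.49 − $490.46 → $296.03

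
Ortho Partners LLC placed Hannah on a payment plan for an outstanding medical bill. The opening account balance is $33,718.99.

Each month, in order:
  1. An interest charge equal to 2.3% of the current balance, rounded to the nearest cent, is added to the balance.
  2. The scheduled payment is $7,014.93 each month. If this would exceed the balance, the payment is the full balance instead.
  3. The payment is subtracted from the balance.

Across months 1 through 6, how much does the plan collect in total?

Month 1: opening $33,718.99; interest $775.54 → $34,494.53; payment $7,014.93; balance $27,479.60
Month 2: opening $27,479.60; interest $632.03 → $28,111.63; payment $7,014.93; balance $21,096.70
Month 3: opening $21,096.70; interest $485.22 → $21,581.92; payment $7,014.93; balance $14,566.99
Month 4: opening $14,566.99; interest $335.04 → $14,902.03; payment $7,014.93; balance $7,887.10
Month 5: opening $7,887.10; interest $181.40 → $8,068.50; payment $7,014.93; balance $1,053.57
Month 6: opening $1,053.57; interest $24.23 → $1,077.80; payment $1,077.80; balance $0.00
Total paid: $36,152.45

$36,152.45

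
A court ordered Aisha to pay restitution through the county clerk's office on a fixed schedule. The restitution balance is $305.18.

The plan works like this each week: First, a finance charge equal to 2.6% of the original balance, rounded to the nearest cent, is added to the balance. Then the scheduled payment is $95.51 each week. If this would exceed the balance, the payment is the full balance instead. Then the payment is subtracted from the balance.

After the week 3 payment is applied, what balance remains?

# | Opening | Interest | Payment | End bal
1 | $305.18 | $7.93 | $95.51 | $217.60
2 | $217.60 | $7.93 | $95.51 | $130.02
3 | $130.02 | $7.93 | $95.51 | $42.44

$42.44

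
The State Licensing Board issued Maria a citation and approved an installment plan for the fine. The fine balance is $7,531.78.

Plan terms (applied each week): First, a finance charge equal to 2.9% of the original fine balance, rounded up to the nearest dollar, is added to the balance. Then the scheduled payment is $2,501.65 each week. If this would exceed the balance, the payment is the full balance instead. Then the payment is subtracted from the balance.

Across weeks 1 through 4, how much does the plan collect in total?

Week 1: $7,531.78 +$219.00 interest = $7,750.78; pay $2,501.65 → $5,249.13
Week 2: $5,249.13 +$219.00 interest = $5,468.13; pay $2,501.65 → $2,966.48
Week 3: $2,966.48 +$219.00 interest = $3,185.48; pay $2,501.65 → $683.83
Week 4: $683.83 +$219.00 interest = $902.83; pay $902.83 → $0.00
Total paid: $8,407.78

$8,407.78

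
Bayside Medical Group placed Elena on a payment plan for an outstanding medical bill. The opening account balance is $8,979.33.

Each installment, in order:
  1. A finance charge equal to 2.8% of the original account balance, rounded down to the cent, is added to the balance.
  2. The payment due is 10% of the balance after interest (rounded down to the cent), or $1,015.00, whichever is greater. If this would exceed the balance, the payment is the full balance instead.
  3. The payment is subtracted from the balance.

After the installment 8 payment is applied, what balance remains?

# | Opening | Interest | Payment | End bal
1 | $8,979.33 | $251.42 | $1,015.00 | $8,215.75
2 | $8,215.75 | $251.42 | $1,015.00 | $7,452.17
3 | $7,452.17 | $251.42 | $1,015.00 | $6,688.59
4 | $6,688.59 | $251.42 | $1,015.00 | $5,925.01
5 | $5,925.01 | $251.42 | $1,015.00 | $5,161.43
6 | $5,161.43 | $251.42 | $1,015.00 | $4,397.85
7 | $4,397.85 | $251.42 | $1,015.00 | $3,634.27
8 | $3,634.27 | $251.42 | $1,015.00 | $2,870.69

$2,870.69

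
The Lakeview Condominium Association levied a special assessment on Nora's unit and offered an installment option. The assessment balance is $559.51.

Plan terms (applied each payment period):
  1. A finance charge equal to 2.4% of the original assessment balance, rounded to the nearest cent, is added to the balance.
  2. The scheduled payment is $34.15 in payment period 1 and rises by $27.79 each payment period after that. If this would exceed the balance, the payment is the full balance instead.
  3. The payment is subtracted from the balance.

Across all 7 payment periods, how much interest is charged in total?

$94.01

Payment period 1: $559.51 +$13.43 interest = $572.94; pay $34.15 → $538.79
Payment period 2: $538.79 +$13.43 interest = $552.22; pay $61.94 → $490.28
Payment period 3: $490.28 +$13.43 interest = $503.71; pay $89.73 → $413.98
Payment period 4: $413.98 +$13.43 interest = $427.41; pay $117.52 → $309.89
Payment period 5: $309.89 +$13.43 interest = $323.32; pay $145.31 → $178.01
Payment period 6: $178.01 +$13.43 interest = $191.44; pay $173.10 → $18.34
Payment period 7: $18.34 +$13.43 interest = $31.77; pay $31.77 → $0.00
Total interest: $13.43 + $13.43 + $13.43 + $13.43 + $13.43 + $13.43 + $13.43 = $94.01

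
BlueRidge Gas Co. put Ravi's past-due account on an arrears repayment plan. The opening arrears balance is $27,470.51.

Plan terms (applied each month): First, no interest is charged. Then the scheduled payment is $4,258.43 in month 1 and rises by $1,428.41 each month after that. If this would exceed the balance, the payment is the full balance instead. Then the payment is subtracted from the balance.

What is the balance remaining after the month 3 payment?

Month 1: $27,470.51 − $4,258.43 → $23,212.08
Month 2: $23,212.08 − $5,686.84 → $17,525.24
Month 3: $17,525.24 − $7,115.25 → $10,409.99

$10,409.99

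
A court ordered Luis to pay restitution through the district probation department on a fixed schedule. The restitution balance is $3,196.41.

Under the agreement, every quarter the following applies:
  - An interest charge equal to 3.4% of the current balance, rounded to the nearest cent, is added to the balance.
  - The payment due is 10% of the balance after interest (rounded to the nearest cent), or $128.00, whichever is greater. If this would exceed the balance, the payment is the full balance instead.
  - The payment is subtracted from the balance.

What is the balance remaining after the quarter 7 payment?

$1,931.99

Quarter 1: opening $3,196.41; interest $108.68 → $3,305.09; payment $330.51; balance $2,974.58
Quarter 2: opening $2,974.58; interest $101.14 → $3,075.72; payment $307.57; balance $2,768.15
Quarter 3: opening $2,768.15; interest $94.12 → $2,862.27; payment $286.23; balance $2,576.04
Quarter 4: opening $2,576.04; interest $87.59 → $2,663.63; payment $266.36; balance $2,397.27
Quarter 5: opening $2,397.27; interest $81.51 → $2,478.78; payment $247.88; balance $2,230.90
Quarter 6: opening $2,230.90; interest $75.85 → $2,306.75; payment $230.68; balance $2,076.07
Quarter 7: opening $2,076.07; interest $70.59 → $2,146.66; payment $214.67; balance $1,931.99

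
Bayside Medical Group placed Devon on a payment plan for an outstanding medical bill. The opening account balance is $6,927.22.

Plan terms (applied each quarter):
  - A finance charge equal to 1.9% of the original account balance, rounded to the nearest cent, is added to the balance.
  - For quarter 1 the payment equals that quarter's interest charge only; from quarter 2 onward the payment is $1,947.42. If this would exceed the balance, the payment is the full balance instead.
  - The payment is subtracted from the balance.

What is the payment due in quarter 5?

Quarter 1: $6,927.22 +$131.62 interest = $7,058.84; pay $131.62 → $6,927.22
Quarter 2: $6,927.22 +$131.62 interest = $7,058.84; pay $1,947.42 → $5,111.42
Quarter 3: $5,111.42 +$131.62 interest = $5,243.04; pay $1,947.42 → $3,295.62
Quarter 4: $3,295.62 +$131.62 interest = $3,427.24; pay $1,947.42 → $1,479.82
Quarter 5: $1,479.82 +$131.62 interest = $1,611.44; pay $1,611.44 → $0.00

$1,611.44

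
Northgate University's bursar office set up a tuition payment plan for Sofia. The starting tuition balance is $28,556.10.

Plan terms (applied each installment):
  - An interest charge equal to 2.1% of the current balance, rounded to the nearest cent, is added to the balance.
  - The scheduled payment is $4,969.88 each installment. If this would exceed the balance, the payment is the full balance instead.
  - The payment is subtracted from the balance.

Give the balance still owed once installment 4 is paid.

Installment 1: opening $28,556.10; interest $599.68 → $29,155.78; payment $4,969.88; balance $24,185.90
Installment 2: opening $24,185.90; interest $507.90 → $24,693.80; payment $4,969.88; balance $19,723.92
Installment 3: opening $19,723.92; interest $414.20 → $20,138.12; payment $4,969.88; balance $15,168.24
Installment 4: opening $15,168.24; interest $318.53 → $15,486.77; payment $4,969.88; balance $10,516.89

$10,516.89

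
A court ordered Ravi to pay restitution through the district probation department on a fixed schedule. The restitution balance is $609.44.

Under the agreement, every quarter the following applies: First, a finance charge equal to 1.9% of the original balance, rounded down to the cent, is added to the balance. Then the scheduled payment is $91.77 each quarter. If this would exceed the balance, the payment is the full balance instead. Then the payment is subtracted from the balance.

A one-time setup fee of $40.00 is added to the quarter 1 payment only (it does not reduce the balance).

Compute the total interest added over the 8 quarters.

# | Opening | Interest | Payment | Fee | End bal
1 | $609.44 | $11.57 | $91.77 | $40.00 | $529.24
2 | $529.24 | $11.57 | $91.77 | — | $449.04
3 | $449.04 | $11.57 | $91.77 | — | $368.84
4 | $368.84 | $11.57 | $91.77 | — | $288.64
5 | $288.64 | $11.57 | $91.77 | — | $208.44
6 | $208.44 | $11.57 | $91.77 | — | $128.24
7 | $128.24 | $11.57 | $91.77 | — | $48.04
8 | $48.04 | $11.57 | $59.61 | — | $0.00
Total interest: $11.57 + $11.57 + $11.57 + $11.57 + $11.57 + $11.57 + $11.57 + $11.57 = $92.56

$92.56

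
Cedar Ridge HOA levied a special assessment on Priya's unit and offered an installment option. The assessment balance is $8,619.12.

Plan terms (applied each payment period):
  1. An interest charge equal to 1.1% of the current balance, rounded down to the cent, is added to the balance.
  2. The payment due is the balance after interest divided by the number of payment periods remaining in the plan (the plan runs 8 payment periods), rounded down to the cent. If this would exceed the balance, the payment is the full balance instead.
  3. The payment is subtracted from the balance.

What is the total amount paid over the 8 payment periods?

$9,056.88

Payment period 1: opening $8,619.12; interest $94.81 → $8,713.93; payment $1,089.24; balance $7,624.69
Payment period 2: opening $7,624.69; interest $83.87 → $7,708.56; payment $1,101.22; balance $6,607.34
Payment period 3: opening $6,607.34; interest $72.68 → $6,680.02; payment $1,113.33; balance $5,566.69
Payment period 4: opening $5,566.69; interest $61.23 → $5,627.92; payment $1,125.58; balance $4,502.34
Payment period 5: opening $4,502.34; interest $49.52 → $4,551.86; payment $1,137.96; balance $3,413.90
Payment period 6: opening $3,413.90; interest $37.55 → $3,451.45; payment $1,150.48; balance $2,300.97
Payment period 7: opening $2,300.97; interest $25.31 → $2,326.28; payment $1,163.14; balance $1,163.14
Payment period 8: opening $1,163.14; interest $12.79 → $1,175.93; payment $1,175.93; balance $0.00
Total paid: $9,056.88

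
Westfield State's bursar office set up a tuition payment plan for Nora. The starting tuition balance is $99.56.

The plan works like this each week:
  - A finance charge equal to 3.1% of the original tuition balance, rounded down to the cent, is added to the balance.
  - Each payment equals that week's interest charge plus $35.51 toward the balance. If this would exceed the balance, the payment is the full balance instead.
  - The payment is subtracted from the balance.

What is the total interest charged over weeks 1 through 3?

$9.24

Week 1: $99.56 +$3.08 interest = $102.64; pay $38.59 → $64.05
Week 2: $64.05 +$3.08 interest = $67.13; pay $38.59 → $28.54
Week 3: $28.54 +$3.08 interest = $31.62; pay $31.62 → $0.00
Total interest: $3.08 + $3.08 + $3.08 = $9.24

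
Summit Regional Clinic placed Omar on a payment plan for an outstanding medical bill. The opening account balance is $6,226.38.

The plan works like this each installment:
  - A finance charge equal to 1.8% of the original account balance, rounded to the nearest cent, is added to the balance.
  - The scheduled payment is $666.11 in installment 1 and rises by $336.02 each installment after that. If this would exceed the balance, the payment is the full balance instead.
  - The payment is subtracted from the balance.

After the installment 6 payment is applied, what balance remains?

Installment 1: opening $6,226.38; interest $112.07 → $6,338.45; payment $666.11; balance $5,672.34
Installment 2: opening $5,672.34; interest $112.07 → $5,784.41; payment $1,002.13; balance $4,782.28
Installment 3: opening $4,782.28; interest $112.07 → $4,894.35; payment $1,338.15; balance $3,556.20
Installment 4: opening $3,556.20; interest $112.07 → $3,668.27; payment $1,674.17; balance $1,994.10
Installment 5: opening $1,994.10; interest $112.07 → $2,106.17; payment $2,010.19; balance $95.98
Installment 6: opening $95.98; interest $112.07 → $208.05; payment $208.05; balance $0.00

$0.00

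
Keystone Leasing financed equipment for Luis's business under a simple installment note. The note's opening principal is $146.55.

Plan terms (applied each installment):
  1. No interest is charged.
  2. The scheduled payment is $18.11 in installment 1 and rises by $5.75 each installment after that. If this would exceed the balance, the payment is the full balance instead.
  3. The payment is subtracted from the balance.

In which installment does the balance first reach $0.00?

5

# | Opening | Payment | End bal
1 | $146.55 | $18.11 | $128.44
2 | $128.44 | $23.86 | $104.58
3 | $104.58 | $29.61 | $74.97
4 | $74.97 | $35.36 | $39.61
5 | $39.61 | $39.61 | $0.00
Balance reaches $0.00 in installment 5.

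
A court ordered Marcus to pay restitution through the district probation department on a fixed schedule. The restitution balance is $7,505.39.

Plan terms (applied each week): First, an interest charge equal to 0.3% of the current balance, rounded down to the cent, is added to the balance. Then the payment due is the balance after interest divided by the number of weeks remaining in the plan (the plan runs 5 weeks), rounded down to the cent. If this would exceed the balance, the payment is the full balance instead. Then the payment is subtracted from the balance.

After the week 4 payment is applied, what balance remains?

# | Opening | Interest | Payment | End bal
1 | $7,505.39 | $22.51 | $1,505.58 | $6,022.32
2 | $6,022.32 | $18.06 | $1,510.09 | $4,530.29
3 | $4,530.29 | $13.59 | $1,514.62 | $3,029.26
4 | $3,029.26 | $9.08 | $1,519.17 | $1,519.17

$1,519.17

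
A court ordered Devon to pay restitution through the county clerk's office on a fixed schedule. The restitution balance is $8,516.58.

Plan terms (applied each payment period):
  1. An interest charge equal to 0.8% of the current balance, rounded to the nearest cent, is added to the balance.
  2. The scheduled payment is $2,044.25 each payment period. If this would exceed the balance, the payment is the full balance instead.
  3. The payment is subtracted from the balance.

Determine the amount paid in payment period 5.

Payment period 1: $8,516.58 +$68.13 interest = $8,584.71; pay $2,044.25 → $6,540.46
Payment period 2: $6,540.46 +$52.32 interest = $6,592.78; pay $2,044.25 → $4,548.53
Payment period 3: $4,548.53 +$36.39 interest = $4,584.92; pay $2,044.25 → $2,540.67
Payment period 4: $2,540.67 +$20.33 interest = $2,561.00; pay $2,044.25 → $516.75
Payment period 5: $516.75 +$4.13 interest = $520.88; pay $520.88 → $0.00

$520.88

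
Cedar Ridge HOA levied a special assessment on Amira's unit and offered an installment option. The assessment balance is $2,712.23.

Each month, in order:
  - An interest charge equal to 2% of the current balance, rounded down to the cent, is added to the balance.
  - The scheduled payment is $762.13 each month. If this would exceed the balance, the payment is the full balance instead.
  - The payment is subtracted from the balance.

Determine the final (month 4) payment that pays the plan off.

$556.71

Month 1: opening $2,712.23; interest $54.24 → $2,766.47; payment $762.13; balance $2,004.34
Month 2: opening $2,004.34; interest $40.08 → $2,044.42; payment $762.13; balance $1,282.29
Month 3: opening $1,282.29; interest $25.64 → $1,307.93; payment $762.13; balance $545.80
Month 4: opening $545.80; interest $10.91 → $556.71; payment $556.71; balance $0.00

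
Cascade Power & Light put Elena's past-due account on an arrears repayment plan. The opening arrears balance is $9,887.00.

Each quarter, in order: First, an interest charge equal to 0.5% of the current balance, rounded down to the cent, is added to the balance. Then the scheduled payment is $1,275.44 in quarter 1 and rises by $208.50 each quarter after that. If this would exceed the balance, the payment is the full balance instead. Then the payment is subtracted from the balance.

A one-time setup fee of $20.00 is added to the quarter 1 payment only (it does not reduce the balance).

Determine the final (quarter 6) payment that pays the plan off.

$1,607.89

Quarter 1: $9,887.00 +$49.43 interest = $9,936.43; pay $1,275.44 (+ $20.00 fee) → $8,660.99
Quarter 2: $8,660.99 +$43.30 interest = $8,704.29; pay $1,483.94 → $7,220.35
Quarter 3: $7,220.35 +$36.10 interest = $7,256.45; pay $1,692.44 → $5,564.01
Quarter 4: $5,564.01 +$27.82 interest = $5,591.83; pay $1,900.94 → $3,690.89
Quarter 5: $3,690.89 +$18.45 interest = $3,709.34; pay $2,109.44 → $1,599.90
Quarter 6: $1,599.90 +$7.99 interest = $1,607.89; pay $1,607.89 → $0.00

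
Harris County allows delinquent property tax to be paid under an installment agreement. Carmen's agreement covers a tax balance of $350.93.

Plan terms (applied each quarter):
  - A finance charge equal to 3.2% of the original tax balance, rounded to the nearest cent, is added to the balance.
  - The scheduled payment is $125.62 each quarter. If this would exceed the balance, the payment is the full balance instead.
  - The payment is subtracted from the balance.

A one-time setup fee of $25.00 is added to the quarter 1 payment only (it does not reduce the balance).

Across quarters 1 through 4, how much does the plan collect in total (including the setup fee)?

$420.85

Quarter 1: opening $350.93; interest $11.23 → $362.16; payment $125.62 (+ $25.00 fee); balance $236.54
Quarter 2: opening $236.54; interest $11.23 → $247.77; payment $125.62; balance $122.15
Quarter 3: opening $122.15; interest $11.23 → $133.38; payment $125.62; balance $7.76
Quarter 4: opening $7.76; interest $11.23 → $18.99; payment $18.99; balance $0.00
Total paid: $420.85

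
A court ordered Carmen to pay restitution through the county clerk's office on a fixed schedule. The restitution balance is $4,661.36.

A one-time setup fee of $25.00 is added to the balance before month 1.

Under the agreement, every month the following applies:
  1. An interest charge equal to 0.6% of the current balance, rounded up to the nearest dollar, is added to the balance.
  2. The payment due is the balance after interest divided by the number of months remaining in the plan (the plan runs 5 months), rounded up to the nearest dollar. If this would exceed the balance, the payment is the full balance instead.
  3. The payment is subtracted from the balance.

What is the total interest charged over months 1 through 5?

Month 1: opening $4,686.36; interest $29.00 → $4,715.36; payment $944.00; balance $3,771.36
Month 2: opening $3,771.36; interest $23.00 → $3,794.36; payment $949.00; balance $2,845.36
Month 3: opening $2,845.36; interest $18.00 → $2,863.36; payment $955.00; balance $1,908.36
Month 4: opening $1,908.36; interest $12.00 → $1,920.36; payment $961.00; balance $959.36
Month 5: opening $959.36; interest $6.00 → $965.36; payment $965.36; balance $0.00
Total interest: $29.00 + $23.00 + $18.00 + $12.00 + $6.00 = $88.00

$88.00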